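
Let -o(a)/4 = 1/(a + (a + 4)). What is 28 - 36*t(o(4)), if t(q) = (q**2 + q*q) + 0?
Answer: 20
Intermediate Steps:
o(a) = -4/(4 + 2*a) (o(a) = -4/(a + (a + 4)) = -4/(a + (4 + a)) = -4/(4 + 2*a))
t(q) = 2*q**2 (t(q) = (q**2 + q**2) + 0 = 2*q**2 + 0 = 2*q**2)
28 - 36*t(o(4)) = 28 - 72*(-2/(2 + 4))**2 = 28 - 72*(-2/6)**2 = 28 - 72*(-2*1/6)**2 = 28 - 72*(-1/3)**2 = 28 - 72/9 = 28 - 36*2/9 = 28 - 8 = 20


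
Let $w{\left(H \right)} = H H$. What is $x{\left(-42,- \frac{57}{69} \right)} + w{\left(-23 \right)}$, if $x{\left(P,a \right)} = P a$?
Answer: $\frac{12965}{23} \approx 563.7$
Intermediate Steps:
$w{\left(H \right)} = H^{2}$
$x{\left(-42,- \frac{57}{69} \right)} + w{\left(-23 \right)} = - 42 \left(- \frac{57}{69}\right) + \left(-23\right)^{2} = - 42 \left(\left(-57\right) \frac{1}{69}\right) + 529 = \left(-42\right) \left(- \frac{19}{23}\right) + 529 = \frac{798}{23} + 529 = \frac{12965}{23}$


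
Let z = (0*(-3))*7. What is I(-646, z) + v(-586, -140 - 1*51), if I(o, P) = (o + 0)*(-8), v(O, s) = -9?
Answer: 5159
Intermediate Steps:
z = 0 (z = 0*7 = 0)
I(o, P) = -8*o (I(o, P) = o*(-8) = -8*o)
I(-646, z) + v(-586, -140 - 1*51) = -8*(-646) - 9 = 5168 - 9 = 5159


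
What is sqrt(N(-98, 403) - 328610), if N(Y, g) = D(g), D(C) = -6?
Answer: 2*I*sqrt(82154) ≈ 573.25*I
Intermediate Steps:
N(Y, g) = -6
sqrt(N(-98, 403) - 328610) = sqrt(-6 - 328610) = sqrt(-328616) = 2*I*sqrt(82154)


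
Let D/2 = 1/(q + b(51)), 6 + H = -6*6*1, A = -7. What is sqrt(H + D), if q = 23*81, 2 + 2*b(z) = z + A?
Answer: I*sqrt(37268346)/942 ≈ 6.4807*I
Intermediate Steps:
b(z) = -9/2 + z/2 (b(z) = -1 + (z - 7)/2 = -1 + (-7 + z)/2 = -1 + (-7/2 + z/2) = -9/2 + z/2)
q = 1863
H = -42 (H = -6 - 6*6*1 = -6 - 36*1 = -6 - 36 = -42)
D = 1/942 (D = 2/(1863 + (-9/2 + (1/2)*51)) = 2/(1863 + (-9/2 + 51/2)) = 2/(1863 + 21) = 2/1884 = 2*(1/1884) = 1/942 ≈ 0.0010616)
sqrt(H + D) = sqrt(-42 + 1/942) = sqrt(-39563/942) = I*sqrt(37268346)/942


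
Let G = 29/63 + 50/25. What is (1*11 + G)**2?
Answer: 719104/3969 ≈ 181.18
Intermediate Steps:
G = 155/63 (G = 29*(1/63) + 50*(1/25) = 29/63 + 2 = 155/63 ≈ 2.4603)
(1*11 + G)**2 = (1*11 + 155/63)**2 = (11 + 155/63)**2 = (848/63)**2 = 719104/3969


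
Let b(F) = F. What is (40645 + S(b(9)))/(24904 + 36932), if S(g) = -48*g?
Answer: 40213/61836 ≈ 0.65032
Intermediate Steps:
(40645 + S(b(9)))/(24904 + 36932) = (40645 - 48*9)/(24904 + 36932) = (40645 - 432)/61836 = 40213*(1/61836) = 40213/61836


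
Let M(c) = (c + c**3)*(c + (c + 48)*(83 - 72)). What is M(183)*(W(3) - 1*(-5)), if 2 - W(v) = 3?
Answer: 66777988320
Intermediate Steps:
W(v) = -1 (W(v) = 2 - 1*3 = 2 - 3 = -1)
M(c) = (528 + 12*c)*(c + c**3) (M(c) = (c + c**3)*(c + (48 + c)*11) = (c + c**3)*(c + (528 + 11*c)) = (c + c**3)*(528 + 12*c) = (528 + 12*c)*(c + c**3))
M(183)*(W(3) - 1*(-5)) = (12*183*(44 + 183 + 183**3 + 44*183**2))*(-1 - 1*(-5)) = (12*183*(44 + 183 + 6128487 + 44*33489))*(-1 + 5) = (12*183*(44 + 183 + 6128487 + 1473516))*4 = (12*183*7602230)*4 = 16694497080*4 = 66777988320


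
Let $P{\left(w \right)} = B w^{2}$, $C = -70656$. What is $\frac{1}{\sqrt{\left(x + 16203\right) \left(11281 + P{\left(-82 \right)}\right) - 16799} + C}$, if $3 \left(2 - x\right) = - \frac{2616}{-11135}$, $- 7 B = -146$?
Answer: $- \frac{2753640960}{98867216553881} - \frac{\sqrt{14917743757774377310}}{197734433107762} \approx -4.7385 \cdot 10^{-5}$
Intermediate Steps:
$B = \frac{146}{7}$ ($B = \left(- \frac{1}{7}\right) \left(-146\right) = \frac{146}{7} \approx 20.857$)
$P{\left(w \right)} = \frac{146 w^{2}}{7}$
$x = \frac{21398}{11135}$ ($x = 2 - \frac{\left(-2616\right) \frac{1}{-11135}}{3} = 2 - \frac{\left(-2616\right) \left(- \frac{1}{11135}\right)}{3} = 2 - \frac{872}{11135} = \frac{21398}{11135} \approx 1.9217$)
$\frac{1}{\sqrt{\left(x + 16203\right) \left(11281 + P{\left(-82 \right)}\right) - 16799} + C} = \frac{1}{\sqrt{\left(\frac{21398}{11135} + 16203\right) \left(11281 + \frac{146 \left(-82\right)^{2}}{7}\right) - 16799} - 70656} = \frac{1}{\sqrt{\frac{180441803 \left(11281 + \frac{146}{7} \cdot 6724\right)}{11135} - 16799} - 70656} = \frac{1}{\sqrt{\frac{180441803 \left(11281 + \frac{981704}{7}\right)}{11135} - 16799} - 70656} = \frac{1}{\sqrt{\frac{180441803}{11135} \cdot \frac{1060671}{7} - 16799} - 70656} = \frac{1}{\sqrt{\frac{191389387629813}{77945} - 16799} - 70656} = \frac{1}{\sqrt{\frac{191388078231758}{77945}} - 70656} = \frac{1}{\frac{\sqrt{14917743757774377310}}{77945} - 70656} = \frac{1}{-70656 + \frac{\sqrt{14917743757774377310}}{77945}}$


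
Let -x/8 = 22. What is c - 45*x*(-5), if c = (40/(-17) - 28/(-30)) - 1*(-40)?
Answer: -10088162/255 ≈ -39561.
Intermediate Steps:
x = -176 (x = -8*22 = -176)
c = 9838/255 (c = (40*(-1/17) - 28*(-1/30)) + 40 = (-40/17 + 14/15) + 40 = -362/255 + 40 = 9838/255 ≈ 38.580)
c - 45*x*(-5) = 9838/255 - (-7920)*(-5) = 9838/255 - 45*880 = 9838/255 - 39600 = -10088162/255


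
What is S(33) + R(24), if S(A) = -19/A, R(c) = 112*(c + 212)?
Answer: 872237/33 ≈ 26431.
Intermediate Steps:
R(c) = 23744 + 112*c (R(c) = 112*(212 + c) = 23744 + 112*c)
S(33) + R(24) = -19/33 + (23744 + 112*24) = -19*1/33 + (23744 + 2688) = -19/33 + 26432 = 872237/33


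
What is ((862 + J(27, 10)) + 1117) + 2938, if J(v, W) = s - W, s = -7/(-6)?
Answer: 29449/6 ≈ 4908.2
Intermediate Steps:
s = 7/6 (s = -7*(-1/6) = 7/6 ≈ 1.1667)
J(v, W) = 7/6 - W
((862 + J(27, 10)) + 1117) + 2938 = ((862 + (7/6 - 1*10)) + 1117) + 2938 = ((862 + (7/6 - 10)) + 1117) + 2938 = ((862 - 53/6) + 1117) + 2938 = (5119/6 + 1117) + 2938 = 11821/6 + 2938 = 29449/6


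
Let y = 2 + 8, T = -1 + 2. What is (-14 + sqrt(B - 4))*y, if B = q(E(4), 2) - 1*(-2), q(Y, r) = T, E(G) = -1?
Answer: -140 + 10*I ≈ -140.0 + 10.0*I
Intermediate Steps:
T = 1
y = 10
q(Y, r) = 1
B = 3 (B = 1 - 1*(-2) = 1 + 2 = 3)
(-14 + sqrt(B - 4))*y = (-14 + sqrt(3 - 4))*10 = (-14 + sqrt(-1))*10 = (-14 + I)*10 = -140 + 10*I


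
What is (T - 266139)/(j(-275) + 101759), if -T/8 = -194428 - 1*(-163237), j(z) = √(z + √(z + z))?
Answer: -16611/(101759 + √5*√(-55 + I*√22)) ≈ -0.16324 + 2.6626e-5*I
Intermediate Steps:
j(z) = √(z + √2*√z) (j(z) = √(z + √(2*z)) = √(z + √2*√z))
T = 249528 (T = -8*(-194428 - 1*(-163237)) = -8*(-194428 + 163237) = -8*(-31191) = 249528)
(T - 266139)/(j(-275) + 101759) = (249528 - 266139)/(√(-275 + √2*√(-275)) + 101759) = -16611/(√(-275 + √2*(5*I*√11)) + 101759) = -16611/(√(-275 + 5*I*√22) + 101759) = -16611/(101759 + √(-275 + 5*I*√22))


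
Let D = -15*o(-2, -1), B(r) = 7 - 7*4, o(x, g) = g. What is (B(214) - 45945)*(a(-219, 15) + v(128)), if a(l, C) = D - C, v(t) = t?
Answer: -5883648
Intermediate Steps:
B(r) = -21 (B(r) = 7 - 28 = -21)
D = 15 (D = -15*(-1) = 15)
a(l, C) = 15 - C
(B(214) - 45945)*(a(-219, 15) + v(128)) = (-21 - 45945)*((15 - 1*15) + 128) = -45966*((15 - 15) + 128) = -45966*(0 + 128) = -45966*128 = -5883648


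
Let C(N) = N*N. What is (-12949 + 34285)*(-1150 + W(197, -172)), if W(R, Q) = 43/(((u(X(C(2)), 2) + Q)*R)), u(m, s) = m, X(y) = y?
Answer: -4833676261/197 ≈ -2.4536e+7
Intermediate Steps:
C(N) = N²
W(R, Q) = 43/(R*(4 + Q)) (W(R, Q) = 43/(((2² + Q)*R)) = 43/(((4 + Q)*R)) = 43/((R*(4 + Q))) = 43*(1/(R*(4 + Q))) = 43/(R*(4 + Q)))
(-12949 + 34285)*(-1150 + W(197, -172)) = (-12949 + 34285)*(-1150 + 43/(197*(4 - 172))) = 21336*(-1150 + 43*(1/197)/(-168)) = 21336*(-1150 + 43*(1/197)*(-1/168)) = 21336*(-1150 - 43/33096) = 21336*(-38060443/33096) = -4833676261/197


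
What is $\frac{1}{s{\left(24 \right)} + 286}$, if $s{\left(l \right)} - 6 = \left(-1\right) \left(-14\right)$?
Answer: $\frac{1}{306} \approx 0.003268$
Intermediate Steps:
$s{\left(l \right)} = 20$ ($s{\left(l \right)} = 6 - -14 = 6 + 14 = 20$)
$\frac{1}{s{\left(24 \right)} + 286} = \frac{1}{20 + 286} = \frac{1}{306}$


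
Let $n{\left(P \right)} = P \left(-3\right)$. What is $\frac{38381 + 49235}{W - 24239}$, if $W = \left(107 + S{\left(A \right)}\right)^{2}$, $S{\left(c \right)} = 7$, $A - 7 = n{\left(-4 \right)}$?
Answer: $- \frac{87616}{11243} \approx -7.7929$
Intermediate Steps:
$n{\left(P \right)} = - 3 P$
$A = 19$ ($A = 7 - -12 = 7 + 12 = 19$)
$W = 12996$ ($W = \left(107 + 7\right)^{2} = 114^{2} = 12996$)
$\frac{38381 + 49235}{W - 24239} = \frac{38381 + 49235}{12996 - 24239} = \frac{87616}{-11243} = 87616 \left(- \frac{1}{11243}\right) = - \frac{87616}{11243}$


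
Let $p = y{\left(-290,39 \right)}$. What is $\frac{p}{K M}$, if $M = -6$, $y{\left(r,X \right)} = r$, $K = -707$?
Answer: $- \frac{145}{2121} \approx -0.068364$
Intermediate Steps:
$p = -290$
$\frac{p}{K M} = - \frac{290}{\left(-707\right) \left(-6\right)} = - \frac{290}{4242} = \left(-290\right) \frac{1}{4242} = - \frac{145}{2121}$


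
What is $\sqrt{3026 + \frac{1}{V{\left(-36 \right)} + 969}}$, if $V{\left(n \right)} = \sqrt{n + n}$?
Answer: $\frac{\sqrt{3} \sqrt{\frac{2932195 + 18156 i \sqrt{2}}{323 + 2 i \sqrt{2}}}}{3} \approx 55.009 - 8.2134 \cdot 10^{-8} i$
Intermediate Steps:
$V{\left(n \right)} = \sqrt{2} \sqrt{n}$ ($V{\left(n \right)} = \sqrt{2 n} = \sqrt{2} \sqrt{n}$)
$\sqrt{3026 + \frac{1}{V{\left(-36 \right)} + 969}} = \sqrt{3026 + \frac{1}{\sqrt{2} \sqrt{-36} + 969}} = \sqrt{3026 + \frac{1}{\sqrt{2} \cdot 6 i + 969}} = \sqrt{3026 + \frac{1}{6 i \sqrt{2} + 969}} = \sqrt{3026 + \frac{1}{969 + 6 i \sqrt{2}}}$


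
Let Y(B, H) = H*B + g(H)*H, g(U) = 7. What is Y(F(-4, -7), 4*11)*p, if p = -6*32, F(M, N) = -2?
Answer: -42240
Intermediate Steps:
Y(B, H) = 7*H + B*H (Y(B, H) = H*B + 7*H = B*H + 7*H = 7*H + B*H)
p = -192
Y(F(-4, -7), 4*11)*p = ((4*11)*(7 - 2))*(-192) = (44*5)*(-192) = 220*(-192) = -42240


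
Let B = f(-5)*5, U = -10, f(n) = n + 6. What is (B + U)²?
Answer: 25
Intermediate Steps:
f(n) = 6 + n
B = 5 (B = (6 - 5)*5 = 1*5 = 5)
(B + U)² = (5 - 10)² = (-5)² = 25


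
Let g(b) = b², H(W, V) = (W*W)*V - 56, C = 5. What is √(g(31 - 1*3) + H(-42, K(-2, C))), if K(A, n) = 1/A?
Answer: I*√154 ≈ 12.41*I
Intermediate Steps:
K(A, n) = 1/A
H(W, V) = -56 + V*W² (H(W, V) = W²*V - 56 = V*W² - 56 = -56 + V*W²)
√(g(31 - 1*3) + H(-42, K(-2, C))) = √((31 - 1*3)² + (-56 + (-42)²/(-2))) = √((31 - 3)² + (-56 - ½*1764)) = √(28² + (-56 - 882)) = √(784 - 938) = √(-154) = I*√154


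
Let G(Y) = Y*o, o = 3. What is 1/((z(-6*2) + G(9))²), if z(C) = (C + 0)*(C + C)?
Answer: 1/99225 ≈ 1.0078e-5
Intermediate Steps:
z(C) = 2*C² (z(C) = C*(2*C) = 2*C²)
G(Y) = 3*Y (G(Y) = Y*3 = 3*Y)
1/((z(-6*2) + G(9))²) = 1/((2*(-6*2)² + 3*9)²) = 1/((2*(-12)² + 27)²) = 1/((2*144 + 27)²) = 1/((288 + 27)²) = 1/(315²) = 1/99225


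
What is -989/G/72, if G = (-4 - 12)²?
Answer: -989/18432 ≈ -0.053657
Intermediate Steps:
G = 256 (G = (-16)² = 256)
-989/G/72 = -989/256/72 = -989*1/256*(1/72) = -989/256*1/72 = -989/18432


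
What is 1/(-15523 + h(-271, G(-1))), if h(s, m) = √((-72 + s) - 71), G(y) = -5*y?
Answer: -15523/240963943 - 3*I*√46/240963943 ≈ -6.442e-5 - 8.444e-8*I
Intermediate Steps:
h(s, m) = √(-143 + s)
1/(-15523 + h(-271, G(-1))) = 1/(-15523 + √(-143 - 271)) = 1/(-15523 + √(-414)) = 1/(-15523 + 3*I*√46)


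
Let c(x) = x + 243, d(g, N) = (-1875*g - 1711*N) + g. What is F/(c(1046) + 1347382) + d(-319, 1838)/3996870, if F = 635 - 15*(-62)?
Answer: -571471019917/898410443295 ≈ -0.63609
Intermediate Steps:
d(g, N) = -1874*g - 1711*N
F = 1565 (F = 635 + 930 = 1565)
c(x) = 243 + x
F/(c(1046) + 1347382) + d(-319, 1838)/3996870 = 1565/((243 + 1046) + 1347382) + (-1874*(-319) - 1711*1838)/3996870 = 1565/(1289 + 1347382) + (597806 - 3144818)*(1/3996870) = 1565/1348671 - 2547012*1/3996870 = 1565*(1/1348671) - 424502/666145 = 1565/1348671 - 424502/666145 = -571471019917/898410443295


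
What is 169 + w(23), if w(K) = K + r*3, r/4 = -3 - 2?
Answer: 132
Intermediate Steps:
r = -20 (r = 4*(-3 - 2) = 4*(-5) = -20)
w(K) = -60 + K (w(K) = K - 20*3 = K - 60 = -60 + K)
169 + w(23) = 169 + (-60 + 23) = 169 - 37 = 132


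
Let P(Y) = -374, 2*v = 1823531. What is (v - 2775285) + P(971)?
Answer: -3727787/2 ≈ -1.8639e+6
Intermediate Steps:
v = 1823531/2 (v = (½)*1823531 = 1823531/2 ≈ 9.1177e+5)
(v - 2775285) + P(971) = (1823531/2 - 2775285) - 374 = -3727039/2 - 374 = -3727787/2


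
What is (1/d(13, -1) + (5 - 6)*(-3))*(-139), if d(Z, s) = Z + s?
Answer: -5143/12 ≈ -428.58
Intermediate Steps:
(1/d(13, -1) + (5 - 6)*(-3))*(-139) = (1/(13 - 1) + (5 - 6)*(-3))*(-139) = (1/12 - 1*(-3))*(-139) = (1/12 + 3)*(-139) = (37/12)*(-139) = -5143/12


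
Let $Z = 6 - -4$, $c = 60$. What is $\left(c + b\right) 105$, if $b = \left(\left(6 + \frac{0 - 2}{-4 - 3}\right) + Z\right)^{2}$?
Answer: $\frac{239040}{7} \approx 34149.0$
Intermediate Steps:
$Z = 10$ ($Z = 6 + 4 = 10$)
$b = \frac{12996}{49}$ ($b = \left(\left(6 + \frac{0 - 2}{-4 - 3}\right) + 10\right)^{2} = \left(\left(6 - \frac{2}{-7}\right) + 10\right)^{2} = \left(\left(6 - - \frac{2}{7}\right) + 10\right)^{2} = \left(\left(6 + \frac{2}{7}\right) + 10\right)^{2} = \left(\frac{44}{7} + 10\right)^{2} = \left(\frac{114}{7}\right)^{2} = \frac{12996}{49} \approx 265.22$)
$\left(c + b\right) 105 = \left(60 + \frac{12996}{49}\right) 105 = \frac{15936}{49} \cdot 105 = \frac{239040}{7}$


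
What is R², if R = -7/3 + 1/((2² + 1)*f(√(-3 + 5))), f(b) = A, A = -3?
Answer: 144/25 ≈ 5.7600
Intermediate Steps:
f(b) = -3
R = -12/5 (R = -7/3 + 1/((2² + 1)*(-3)) = -7*⅓ - ⅓/(4 + 1) = -7/3 - ⅓/5 = -7/3 + (⅕)*(-⅓) = -7/3 - 1/15 = -12/5 ≈ -2.4000)
R² = (-12/5)² = 144/25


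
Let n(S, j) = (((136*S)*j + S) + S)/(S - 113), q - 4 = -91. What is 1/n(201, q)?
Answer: -44/1188915 ≈ -3.7009e-5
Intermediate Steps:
q = -87 (q = 4 - 91 = -87)
n(S, j) = (2*S + 136*S*j)/(-113 + S) (n(S, j) = ((136*S*j + S) + S)/(-113 + S) = ((S + 136*S*j) + S)/(-113 + S) = (2*S + 136*S*j)/(-113 + S))
1/n(201, q) = 1/(2*201*(1 + 68*(-87))/(-113 + 201)) = 1/(2*201*(1 - 5916)/88) = 1/(2*201*(1/88)*(-5915)) = 1/(-1188915/44) = -44/1188915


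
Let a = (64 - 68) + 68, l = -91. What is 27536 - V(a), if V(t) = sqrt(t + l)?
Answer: 27536 - 3*I*sqrt(3) ≈ 27536.0 - 5.1962*I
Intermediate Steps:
a = 64 (a = -4 + 68 = 64)
V(t) = sqrt(-91 + t) (V(t) = sqrt(t - 91) = sqrt(-91 + t))
27536 - V(a) = 27536 - sqrt(-91 + 64) = 27536 - sqrt(-27) = 27536 - 3*I*sqrt(3)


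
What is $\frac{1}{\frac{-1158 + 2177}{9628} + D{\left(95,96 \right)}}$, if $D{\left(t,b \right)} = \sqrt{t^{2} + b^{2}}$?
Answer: $- \frac{9810932}{1690910184183} + \frac{92698384 \sqrt{18241}}{1690910184183} \approx 0.0073984$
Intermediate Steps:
$D{\left(t,b \right)} = \sqrt{b^{2} + t^{2}}$
$\frac{1}{\frac{-1158 + 2177}{9628} + D{\left(95,96 \right)}} = \frac{1}{\frac{-1158 + 2177}{9628} + \sqrt{96^{2} + 95^{2}}} = \frac{1}{1019 \cdot \frac{1}{9628} + \sqrt{9216 + 9025}} = \frac{1}{\frac{1019}{9628} + \sqrt{18241}}$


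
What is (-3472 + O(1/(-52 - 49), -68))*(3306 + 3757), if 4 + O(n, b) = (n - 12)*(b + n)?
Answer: -191595027477/10201 ≈ -1.8782e+7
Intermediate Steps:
O(n, b) = -4 + (-12 + n)*(b + n) (O(n, b) = -4 + (n - 12)*(b + n) = -4 + (-12 + n)*(b + n))
(-3472 + O(1/(-52 - 49), -68))*(3306 + 3757) = (-3472 + (-4 + (1/(-52 - 49))² - 12*(-68) - 12/(-52 - 49) - 68/(-52 - 49)))*(3306 + 3757) = (-3472 + (-4 + (1/(-101))² + 816 - 12/(-101) - 68/(-101)))*7063 = (-3472 + (-4 + (-1/101)² + 816 - 12*(-1/101) - 68*(-1/101)))*7063 = (-3472 + (-4 + 1/10201 + 816 + 12/101 + 68/101))*7063 = (-3472 + 8291293/10201)*7063 = -27126579/10201*7063 = -191595027477/10201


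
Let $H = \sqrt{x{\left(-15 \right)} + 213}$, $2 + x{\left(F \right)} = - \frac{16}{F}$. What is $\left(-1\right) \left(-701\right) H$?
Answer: $\frac{701 \sqrt{47715}}{15} \approx 10208.0$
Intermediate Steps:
$x{\left(F \right)} = -2 - \frac{16}{F}$
$H = \frac{\sqrt{47715}}{15}$ ($H = \sqrt{\left(-2 - \frac{16}{-15}\right) + 213} = \sqrt{\left(-2 - - \frac{16}{15}\right) + 213} = \sqrt{\left(-2 + \frac{16}{15}\right) + 213} = \sqrt{- \frac{14}{15} + 213} = \sqrt{\frac{3181}{15}} = \frac{\sqrt{47715}}{15} \approx 14.563$)
$\left(-1\right) \left(-701\right) H = \left(-1\right) \left(-701\right) \frac{\sqrt{47715}}{15} = 701 \frac{\sqrt{47715}}{15} = \frac{701 \sqrt{47715}}{15}$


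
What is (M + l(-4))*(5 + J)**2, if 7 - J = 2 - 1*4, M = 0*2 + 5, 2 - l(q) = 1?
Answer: 1176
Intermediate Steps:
l(q) = 1 (l(q) = 2 - 1*1 = 2 - 1 = 1)
M = 5 (M = 0 + 5 = 5)
J = 9 (J = 7 - (2 - 1*4) = 7 - (2 - 4) = 7 - 1*(-2) = 7 + 2 = 9)
(M + l(-4))*(5 + J)**2 = (5 + 1)*(5 + 9)**2 = 6*14**2 = 6*196 = 1176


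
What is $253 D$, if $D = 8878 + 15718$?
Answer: $6222788$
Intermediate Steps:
$D = 24596$
$253 D = 253 \cdot 24596 = 6222788$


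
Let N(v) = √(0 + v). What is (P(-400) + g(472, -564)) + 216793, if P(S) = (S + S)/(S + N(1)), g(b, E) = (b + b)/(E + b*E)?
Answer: 641002767143/2956723 ≈ 2.1680e+5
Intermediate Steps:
N(v) = √v
g(b, E) = 2*b/(E + E*b) (g(b, E) = (2*b)/(E + E*b) = 2*b/(E + E*b))
P(S) = 2*S/(1 + S) (P(S) = (S + S)/(S + √1) = (2*S)/(S + 1) = (2*S)/(1 + S) = 2*S/(1 + S))
(P(-400) + g(472, -564)) + 216793 = (2*(-400)/(1 - 400) + 2*472/(-564*(1 + 472))) + 216793 = (2*(-400)/(-399) + 2*472*(-1/564)/473) + 216793 = (2*(-400)*(-1/399) + 2*472*(-1/564)*(1/473)) + 216793 = (800/399 - 236/66693) + 216793 = 5917804/2956723 + 216793 = 641002767143/2956723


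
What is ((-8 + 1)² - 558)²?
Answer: 259081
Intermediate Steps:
((-8 + 1)² - 558)² = ((-7)² - 558)² = (49 - 558)² = (-509)² = 259081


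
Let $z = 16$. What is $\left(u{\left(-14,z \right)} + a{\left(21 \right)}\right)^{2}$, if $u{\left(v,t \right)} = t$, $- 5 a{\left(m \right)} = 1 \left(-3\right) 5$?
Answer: $361$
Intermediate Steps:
$a{\left(m \right)} = 3$ ($a{\left(m \right)} = - \frac{1 \left(-3\right) 5}{5} = - \frac{\left(-3\right) 5}{5} = \left(- \frac{1}{5}\right) \left(-15\right) = 3$)
$\left(u{\left(-14,z \right)} + a{\left(21 \right)}\right)^{2} = \left(16 + 3\right)^{2} = 19^{2} = 361$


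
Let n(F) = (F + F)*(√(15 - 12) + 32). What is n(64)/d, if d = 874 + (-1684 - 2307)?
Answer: -4096/3117 - 128*√3/3117 ≈ -1.3852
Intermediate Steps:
d = -3117 (d = 874 - 3991 = -3117)
n(F) = 2*F*(32 + √3) (n(F) = (2*F)*(√3 + 32) = (2*F)*(32 + √3) = 2*F*(32 + √3))
n(64)/d = (2*64*(32 + √3))/(-3117) = (4096 + 128*√3)*(-1/3117) = -4096/3117 - 128*√3/3117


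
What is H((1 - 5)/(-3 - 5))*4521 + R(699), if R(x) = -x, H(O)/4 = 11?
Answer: 198225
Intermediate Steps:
H(O) = 44 (H(O) = 4*11 = 44)
H((1 - 5)/(-3 - 5))*4521 + R(699) = 44*4521 - 1*699 = 198924 - 699 = 198225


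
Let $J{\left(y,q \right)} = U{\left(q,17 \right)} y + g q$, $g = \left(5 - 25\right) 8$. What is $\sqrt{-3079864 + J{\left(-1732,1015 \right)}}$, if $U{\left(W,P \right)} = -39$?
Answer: $2 i \sqrt{793679} \approx 1781.8 i$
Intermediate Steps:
$g = -160$ ($g = \left(-20\right) 8 = -160$)
$J{\left(y,q \right)} = - 160 q - 39 y$ ($J{\left(y,q \right)} = - 39 y - 160 q = - 160 q - 39 y$)
$\sqrt{-3079864 + J{\left(-1732,1015 \right)}} = \sqrt{-3079864 - 94852} = \sqrt{-3174716} = 2 i \sqrt{793679}$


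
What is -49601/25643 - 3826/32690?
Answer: -859783404/419134835 ≈ -2.0513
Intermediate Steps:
-49601/25643 - 3826/32690 = -49601*1/25643 - 3826*1/32690 = -49601/25643 - 1913/16345 = -859783404/419134835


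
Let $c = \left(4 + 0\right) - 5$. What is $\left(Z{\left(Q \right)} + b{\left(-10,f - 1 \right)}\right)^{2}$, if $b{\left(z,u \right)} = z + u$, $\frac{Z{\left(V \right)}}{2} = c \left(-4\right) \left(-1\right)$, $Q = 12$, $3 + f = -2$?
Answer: $576$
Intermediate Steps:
$f = -5$ ($f = -3 - 2 = -5$)
$c = -1$ ($c = 4 - 5 = -1$)
$Z{\left(V \right)} = -8$ ($Z{\left(V \right)} = 2 \left(-1\right) \left(-4\right) \left(-1\right) = 2 \cdot 4 \left(-1\right) = 2 \left(-4\right) = -8$)
$b{\left(z,u \right)} = u + z$
$\left(Z{\left(Q \right)} + b{\left(-10,f - 1 \right)}\right)^{2} = \left(-8 - 16\right)^{2} = \left(-24\right)^{2} = 576$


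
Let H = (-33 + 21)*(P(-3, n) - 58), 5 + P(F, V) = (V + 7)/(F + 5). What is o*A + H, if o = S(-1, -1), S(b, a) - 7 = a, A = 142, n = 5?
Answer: 1536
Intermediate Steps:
P(F, V) = -5 + (7 + V)/(5 + F) (P(F, V) = -5 + (V + 7)/(F + 5) = -5 + (7 + V)/(5 + F))
S(b, a) = 7 + a
o = 6 (o = 7 - 1 = 6)
H = 684 (H = (-33 + 21)*((-18 + 5 - 5*(-3))/(5 - 3) - 58) = -12*((-18 + 5 + 15)/2 - 58) = -12*((½)*2 - 58) = -12*(1 - 58) = -12*(-57) = 684)
o*A + H = 6*142 + 684 = 852 + 684 = 1536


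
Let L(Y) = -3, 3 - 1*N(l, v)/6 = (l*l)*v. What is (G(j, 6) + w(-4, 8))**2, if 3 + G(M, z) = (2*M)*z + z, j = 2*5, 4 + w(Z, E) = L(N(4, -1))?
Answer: 13456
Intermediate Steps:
N(l, v) = 18 - 6*v*l**2 (N(l, v) = 18 - 6*l*l*v = 18 - 6*l**2*v = 18 - 6*v*l**2)
w(Z, E) = -7 (w(Z, E) = -4 - 3 = -7)
j = 10
G(M, z) = -3 + z + 2*M*z (G(M, z) = -3 + ((2*M)*z + z) = -3 + (2*M*z + z) = -3 + (z + 2*M*z) = -3 + z + 2*M*z)
(G(j, 6) + w(-4, 8))**2 = ((-3 + 6 + 2*10*6) - 7)**2 = ((-3 + 6 + 120) - 7)**2 = (123 - 7)**2 = 116**2 = 13456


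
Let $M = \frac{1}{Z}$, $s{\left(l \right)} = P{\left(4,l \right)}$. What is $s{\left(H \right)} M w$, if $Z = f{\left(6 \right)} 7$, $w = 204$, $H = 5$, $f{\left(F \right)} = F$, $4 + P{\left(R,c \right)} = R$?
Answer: $0$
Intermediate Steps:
$P{\left(R,c \right)} = -4 + R$
$s{\left(l \right)} = 0$ ($s{\left(l \right)} = -4 + 4 = 0$)
$Z = 42$ ($Z = 6 \cdot 7 = 42$)
$M = \frac{1}{42} \approx 0.02381$
$s{\left(H \right)} M w = 0 \cdot \frac{1}{42} \cdot 204 = 0 \cdot 204 = 0$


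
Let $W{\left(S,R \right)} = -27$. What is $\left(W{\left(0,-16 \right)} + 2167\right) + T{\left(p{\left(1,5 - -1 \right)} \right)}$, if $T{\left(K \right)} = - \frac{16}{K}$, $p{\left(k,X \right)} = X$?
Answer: $\frac{6412}{3} \approx 2137.3$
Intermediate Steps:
$\left(W{\left(0,-16 \right)} + 2167\right) + T{\left(p{\left(1,5 - -1 \right)} \right)} = \left(-27 + 2167\right) - \frac{16}{5 - -1} = 2140 - \frac{16}{5 + 1} = 2140 - \frac{16}{6} = 2140 - \frac{8}{3} = \frac{6412}{3}$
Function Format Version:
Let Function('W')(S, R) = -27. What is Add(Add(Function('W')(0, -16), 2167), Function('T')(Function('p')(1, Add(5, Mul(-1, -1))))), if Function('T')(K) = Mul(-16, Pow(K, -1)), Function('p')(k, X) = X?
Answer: Rational(6412, 3) ≈ 2137.3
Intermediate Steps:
Add(Add(Function('W')(0, -16), 2167), Function('T')(Function('p')(1, Add(5, Mul(-1, -1))))) = Add(Add(-27, 2167), Mul(-16, Pow(Add(5, Mul(-1, -1)), -1))) = Add(2140, Mul(-16, Pow(Add(5, 1), -1))) = Add(2140, Mul(-16, Pow(6, -1))) = Add(2140, Mul(-16, Rational(1, 6))) = Add(2140, Rational(-8, 3)) = Rational(6412, 3)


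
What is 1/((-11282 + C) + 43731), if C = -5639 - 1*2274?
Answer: 1/24536 ≈ 4.0756e-5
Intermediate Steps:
C = -7913 (C = -5639 - 2274 = -7913)
1/((-11282 + C) + 43731) = 1/((-11282 - 7913) + 43731) = 1/(-19195 + 43731) = 1/24536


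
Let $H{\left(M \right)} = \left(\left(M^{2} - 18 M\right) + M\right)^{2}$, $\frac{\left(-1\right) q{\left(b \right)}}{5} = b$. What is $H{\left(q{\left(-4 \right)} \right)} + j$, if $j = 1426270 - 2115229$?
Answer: $-685359$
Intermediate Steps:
$q{\left(b \right)} = - 5 b$
$H{\left(M \right)} = \left(M^{2} - 17 M\right)^{2}$
$j = -688959$ ($j = 1426270 - 2115229 = -688959$)
$H{\left(q{\left(-4 \right)} \right)} + j = \left(\left(-5\right) \left(-4\right)\right)^{2} \left(-17 - -20\right)^{2} - 688959 = 20^{2} \left(-17 + 20\right)^{2} - 688959 = 400 \cdot 3^{2} - 688959 = 400 \cdot 9 - 688959 = 3600 - 688959 = -685359$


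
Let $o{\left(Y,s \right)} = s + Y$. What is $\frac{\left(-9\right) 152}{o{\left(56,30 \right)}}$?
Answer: $- \frac{684}{43} \approx -15.907$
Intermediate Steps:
$o{\left(Y,s \right)} = Y + s$
$\frac{\left(-9\right) 152}{o{\left(56,30 \right)}} = \frac{\left(-9\right) 152}{56 + 30} = - \frac{1368}{86} = \left(-1368\right) \frac{1}{86} = - \frac{684}{43}$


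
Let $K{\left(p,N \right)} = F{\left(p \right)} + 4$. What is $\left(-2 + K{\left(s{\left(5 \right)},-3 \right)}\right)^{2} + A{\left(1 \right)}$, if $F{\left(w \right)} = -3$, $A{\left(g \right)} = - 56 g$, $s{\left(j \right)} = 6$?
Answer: $-55$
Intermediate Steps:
$K{\left(p,N \right)} = 1$ ($K{\left(p,N \right)} = -3 + 4 = 1$)
$\left(-2 + K{\left(s{\left(5 \right)},-3 \right)}\right)^{2} + A{\left(1 \right)} = \left(-2 + 1\right)^{2} - 56 = \left(-1\right)^{2} - 56 = 1 - 56 = -55$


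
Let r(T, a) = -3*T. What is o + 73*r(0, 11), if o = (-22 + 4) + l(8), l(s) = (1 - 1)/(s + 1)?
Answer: -18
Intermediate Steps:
l(s) = 0 (l(s) = 0/(1 + s) = 0)
o = -18 (o = (-22 + 4) + 0 = -18 + 0 = -18)
o + 73*r(0, 11) = -18 + 73*(-3*0) = -18 + 73*0 = -18 + 0 = -18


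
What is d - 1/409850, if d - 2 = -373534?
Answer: -153092090201/409850 ≈ -3.7353e+5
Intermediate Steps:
d = -373532 (d = 2 - 373534 = -373532)
d - 1/409850 = -373532 - 1/409850 = -153092090201/409850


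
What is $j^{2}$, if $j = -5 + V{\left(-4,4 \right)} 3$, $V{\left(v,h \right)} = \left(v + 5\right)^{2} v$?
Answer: $289$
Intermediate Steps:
$V{\left(v,h \right)} = v \left(5 + v\right)^{2}$ ($V{\left(v,h \right)} = \left(5 + v\right)^{2} v = v \left(5 + v\right)^{2}$)
$j = -17$ ($j = -5 + - 4 \left(5 - 4\right)^{2} \cdot 3 = -5 + - 4 \cdot 1^{2} \cdot 3 = -5 + \left(-4\right) 1 \cdot 3 = -5 - 12 = -17$)
$j^{2} = \left(-17\right)^{2} = 289$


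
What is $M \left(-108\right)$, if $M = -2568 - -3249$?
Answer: $-73548$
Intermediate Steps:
$M = 681$ ($M = -2568 + 3249 = 681$)
$M \left(-108\right) = 681 \left(-108\right) = -73548$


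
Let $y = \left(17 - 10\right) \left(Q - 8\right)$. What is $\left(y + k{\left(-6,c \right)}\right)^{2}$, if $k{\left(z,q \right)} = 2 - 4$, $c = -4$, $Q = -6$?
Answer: $10000$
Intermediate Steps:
$k{\left(z,q \right)} = -2$
$y = -98$ ($y = \left(17 - 10\right) \left(-6 - 8\right) = 7 \left(-14\right) = -98$)
$\left(y + k{\left(-6,c \right)}\right)^{2} = \left(-98 - 2\right)^{2} = \left(-100\right)^{2} = 10000$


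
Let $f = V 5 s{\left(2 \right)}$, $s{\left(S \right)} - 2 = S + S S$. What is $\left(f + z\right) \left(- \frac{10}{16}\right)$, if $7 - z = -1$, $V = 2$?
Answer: $-55$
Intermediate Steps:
$z = 8$ ($z = 7 - -1 = 7 + 1 = 8$)
$s{\left(S \right)} = 2 + S + S^{2}$ ($s{\left(S \right)} = 2 + \left(S + S S\right) = 2 + \left(S + S^{2}\right) = 2 + S + S^{2}$)
$f = 80$ ($f = 2 \cdot 5 \left(2 + 2 + 2^{2}\right) = 10 \left(2 + 2 + 4\right) = 10 \cdot 8 = 80$)
$\left(f + z\right) \left(- \frac{10}{16}\right) = \left(80 + 8\right) \left(- \frac{10}{16}\right) = 88 \left(\left(-10\right) \frac{1}{16}\right) = 88 \left(- \frac{5}{8}\right) = -55$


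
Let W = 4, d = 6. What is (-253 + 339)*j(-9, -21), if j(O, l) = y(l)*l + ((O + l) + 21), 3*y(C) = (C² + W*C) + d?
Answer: -219300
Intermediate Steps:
y(C) = 2 + C²/3 + 4*C/3 (y(C) = ((C² + 4*C) + 6)/3 = (6 + C² + 4*C)/3 = 2 + C²/3 + 4*C/3)
j(O, l) = 21 + O + l + l*(2 + l²/3 + 4*l/3) (j(O, l) = (2 + l²/3 + 4*l/3)*l + ((O + l) + 21) = l*(2 + l²/3 + 4*l/3) + (21 + O + l) = 21 + O + l + l*(2 + l²/3 + 4*l/3))
(-253 + 339)*j(-9, -21) = (-253 + 339)*(21 - 9 - 21 + (⅓)*(-21)*(6 + (-21)² + 4*(-21))) = 86*(21 - 9 - 21 + (⅓)*(-21)*(6 + 441 - 84)) = 86*(21 - 9 - 21 + (⅓)*(-21)*363) = 86*(21 - 9 - 21 - 2541) = 86*(-2550) = -219300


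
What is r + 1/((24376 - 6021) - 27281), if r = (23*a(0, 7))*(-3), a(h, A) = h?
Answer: -1/8926 ≈ -0.00011203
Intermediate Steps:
r = 0 (r = (23*0)*(-3) = 0*(-3) = 0)
r + 1/((24376 - 6021) - 27281) = 0 + 1/((24376 - 6021) - 27281) = 0 + 1/(18355 - 27281) = 0 + 1/(-8926) = 0 - 1/8926 = -1/8926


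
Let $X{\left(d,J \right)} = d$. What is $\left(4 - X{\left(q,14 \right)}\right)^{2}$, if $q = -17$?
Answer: $441$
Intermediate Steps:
$\left(4 - X{\left(q,14 \right)}\right)^{2} = \left(4 - -17\right)^{2} = \left(4 + 17\right)^{2} = 21^{2} = 441$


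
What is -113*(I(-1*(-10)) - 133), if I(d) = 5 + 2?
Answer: 14238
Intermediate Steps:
I(d) = 7
-113*(I(-1*(-10)) - 133) = -113*(7 - 133) = -113*(-126) = 14238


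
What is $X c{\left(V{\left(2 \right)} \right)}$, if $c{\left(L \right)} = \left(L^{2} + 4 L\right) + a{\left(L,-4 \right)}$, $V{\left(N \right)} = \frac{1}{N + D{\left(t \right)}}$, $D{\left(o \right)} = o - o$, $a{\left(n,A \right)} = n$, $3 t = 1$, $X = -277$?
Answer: $- \frac{3047}{4} \approx -761.75$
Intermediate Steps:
$t = \frac{1}{3}$ ($t = \frac{1}{3} \cdot 1 = \frac{1}{3} \approx 0.33333$)
$D{\left(o \right)} = 0$
$V{\left(N \right)} = \frac{1}{N}$ ($V{\left(N \right)} = \frac{1}{N + 0} = \frac{1}{N}$)
$c{\left(L \right)} = L^{2} + 5 L$ ($c{\left(L \right)} = \left(L^{2} + 4 L\right) + L = L^{2} + 5 L$)
$X c{\left(V{\left(2 \right)} \right)} = - 277 \frac{5 + \frac{1}{2}}{2} = - 277 \cdot \frac{1}{2} \cdot \frac{11}{2} = \left(-277\right) \frac{11}{4} = - \frac{3047}{4}$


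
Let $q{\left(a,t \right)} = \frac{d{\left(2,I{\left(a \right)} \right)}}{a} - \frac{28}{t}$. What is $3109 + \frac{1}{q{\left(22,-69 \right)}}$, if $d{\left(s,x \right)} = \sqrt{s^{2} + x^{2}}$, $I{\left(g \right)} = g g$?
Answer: $\frac{866580977237}{278733101} + \frac{52371 \sqrt{58565}}{278733101} \approx 3109.0$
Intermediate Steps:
$I{\left(g \right)} = g^{2}$
$q{\left(a,t \right)} = - \frac{28}{t} + \frac{\sqrt{4 + a^{4}}}{a}$ ($q{\left(a,t \right)} = \frac{\sqrt{2^{2} + \left(a^{2}\right)^{2}}}{a} - \frac{28}{t} = \frac{\sqrt{4 + a^{4}}}{a} - \frac{28}{t} = - \frac{28}{t} + \frac{\sqrt{4 + a^{4}}}{a}$)
$3109 + \frac{1}{q{\left(22,-69 \right)}} = 3109 + \frac{1}{- \frac{28}{-69} + \frac{\sqrt{4 + 22^{4}}}{22}} = 3109 + \frac{1}{\left(-28\right) \left(- \frac{1}{69}\right) + \frac{\sqrt{4 + 234256}}{22}} = 3109 + \frac{1}{\frac{28}{69} + \frac{\sqrt{234260}}{22}} = 3109 + \frac{1}{\frac{28}{69} + \frac{2 \sqrt{58565}}{22}} = 3109 + \frac{1}{\frac{28}{69} + \frac{\sqrt{58565}}{11}}$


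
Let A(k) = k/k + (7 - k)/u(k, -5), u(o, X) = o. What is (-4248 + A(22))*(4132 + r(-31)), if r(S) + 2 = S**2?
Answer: -475748859/22 ≈ -2.1625e+7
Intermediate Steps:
A(k) = 1 + (7 - k)/k (A(k) = k/k + (7 - k)/k = 1 + (7 - k)/k)
r(S) = -2 + S**2
(-4248 + A(22))*(4132 + r(-31)) = (-4248 + 7/22)*(4132 + (-2 + (-31)**2)) = (-4248 + 7*(1/22))*(4132 + (-2 + 961)) = (-4248 + 7/22)*(4132 + 959) = -93449/22*5091 = -475748859/22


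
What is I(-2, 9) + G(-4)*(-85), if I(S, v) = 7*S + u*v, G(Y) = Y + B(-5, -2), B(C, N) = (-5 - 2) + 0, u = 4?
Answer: 957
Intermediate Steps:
B(C, N) = -7 (B(C, N) = -7 + 0 = -7)
G(Y) = -7 + Y (G(Y) = Y - 7 = -7 + Y)
I(S, v) = 4*v + 7*S (I(S, v) = 7*S + 4*v = 4*v + 7*S)
I(-2, 9) + G(-4)*(-85) = (4*9 + 7*(-2)) + (-7 - 4)*(-85) = (36 - 14) - 11*(-85) = 22 + 935 = 957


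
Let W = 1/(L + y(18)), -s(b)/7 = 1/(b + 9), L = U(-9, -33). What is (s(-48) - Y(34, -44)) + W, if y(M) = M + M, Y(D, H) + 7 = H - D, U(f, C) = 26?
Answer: 206003/2418 ≈ 85.196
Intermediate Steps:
Y(D, H) = -7 + H - D (Y(D, H) = -7 + (H - D) = -7 + H - D)
y(M) = 2*M
L = 26
s(b) = -7/(9 + b) (s(b) = -7/(b + 9) = -7/(9 + b))
W = 1/62 (W = 1/(26 + 2*18) = 1/(26 + 36) = 1/62 ≈ 0.016129)
(s(-48) - Y(34, -44)) + W = (-7/(9 - 48) - (-7 - 44 - 1*34)) + 1/62 = (-7/(-39) - (-7 - 44 - 34)) + 1/62 = (-7*(-1/39) - 1*(-85)) + 1/62 = (7/39 + 85) + 1/62 = 3322/39 + 1/62 = 206003/2418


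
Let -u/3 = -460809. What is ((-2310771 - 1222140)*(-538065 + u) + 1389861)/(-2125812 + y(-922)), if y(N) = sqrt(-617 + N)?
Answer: 704601428556817428/502119628987 + 2983054407921*I*sqrt(19)/502119628987 ≈ 1.4033e+6 + 25.896*I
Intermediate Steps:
u = 1382427 (u = -3*(-460809) = 1382427)
((-2310771 - 1222140)*(-538065 + u) + 1389861)/(-2125812 + y(-922)) = ((-2310771 - 1222140)*(-538065 + 1382427) + 1389861)/(-2125812 + sqrt(-617 - 922)) = (-3532911*844362 + 1389861)/(-2125812 + sqrt(-1539)) = (-2983055797782 + 1389861)/(-2125812 + 9*I*sqrt(19)) = -2983054407921/(-2125812 + 9*I*sqrt(19))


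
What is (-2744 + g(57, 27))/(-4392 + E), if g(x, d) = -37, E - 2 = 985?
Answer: 927/1135 ≈ 0.81674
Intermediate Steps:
E = 987 (E = 2 + 985 = 987)
(-2744 + g(57, 27))/(-4392 + E) = (-2744 - 37)/(-4392 + 987) = -2781/(-3405) = -2781*(-1/3405) = 927/1135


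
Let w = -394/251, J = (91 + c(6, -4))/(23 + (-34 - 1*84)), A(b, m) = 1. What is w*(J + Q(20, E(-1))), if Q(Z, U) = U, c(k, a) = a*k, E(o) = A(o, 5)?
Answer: -11032/23845 ≈ -0.46265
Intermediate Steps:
E(o) = 1
J = -67/95 (J = (91 - 4*6)/(23 + (-34 - 1*84)) = (91 - 24)/(23 + (-34 - 84)) = 67/(23 - 118) = 67/(-95) = 67*(-1/95) = -67/95 ≈ -0.70526)
w = -394/251 (w = -394*1/251 = -394/251 ≈ -1.5697)
w*(J + Q(20, E(-1))) = -394*(-67/95 + 1)/251 = -394/251*28/95 = -11032/23845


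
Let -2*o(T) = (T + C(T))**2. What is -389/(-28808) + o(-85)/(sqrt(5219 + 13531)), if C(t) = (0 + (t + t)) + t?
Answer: 389/28808 - 1156*sqrt(30)/15 ≈ -422.10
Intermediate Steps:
C(t) = 3*t (C(t) = (0 + 2*t) + t = 2*t + t = 3*t)
o(T) = -8*T**2 (o(T) = -(T + 3*T)**2/2 = -16*T**2/2 = -8*T**2)
-389/(-28808) + o(-85)/(sqrt(5219 + 13531)) = -389/(-28808) + (-8*(-85)**2)/(sqrt(5219 + 13531)) = -389*(-1/28808) + (-8*7225)/(sqrt(18750)) = 389/28808 - 57800*sqrt(30)/750 = 389/28808 - 1156*sqrt(30)/15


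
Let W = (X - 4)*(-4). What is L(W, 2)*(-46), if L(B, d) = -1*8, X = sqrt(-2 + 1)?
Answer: 368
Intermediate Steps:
X = I (X = sqrt(-1) = I ≈ 1.0*I)
W = 16 - 4*I (W = (I - 4)*(-4) = (-4 + I)*(-4) = 16 - 4*I ≈ 16.0 - 4.0*I)
L(B, d) = -8
L(W, 2)*(-46) = -8*(-46) = 368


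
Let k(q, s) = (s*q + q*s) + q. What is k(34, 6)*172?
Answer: 76024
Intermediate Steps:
k(q, s) = q + 2*q*s (k(q, s) = (q*s + q*s) + q = 2*q*s + q = q + 2*q*s)
k(34, 6)*172 = (34*(1 + 2*6))*172 = (34*(1 + 12))*172 = (34*13)*172 = 442*172 = 76024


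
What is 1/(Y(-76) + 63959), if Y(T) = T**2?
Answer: 1/69735 ≈ 1.4340e-5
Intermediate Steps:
1/(Y(-76) + 63959) = 1/((-76)**2 + 63959) = 1/(5776 + 63959) = 1/69735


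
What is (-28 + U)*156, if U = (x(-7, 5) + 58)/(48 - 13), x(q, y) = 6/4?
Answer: -20514/5 ≈ -4102.8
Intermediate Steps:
x(q, y) = 3/2 (x(q, y) = 6*(¼) = 3/2)
U = 17/10 (U = (3/2 + 58)/(48 - 13) = (119/2)/35 = (119/2)*(1/35) = 17/10 ≈ 1.7000)
(-28 + U)*156 = (-28 + 17/10)*156 = -263/10*156 = -20514/5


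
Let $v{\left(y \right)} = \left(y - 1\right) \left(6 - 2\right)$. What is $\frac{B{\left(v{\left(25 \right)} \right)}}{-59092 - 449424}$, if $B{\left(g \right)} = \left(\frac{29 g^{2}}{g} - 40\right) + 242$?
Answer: $- \frac{1493}{254258} \approx -0.005872$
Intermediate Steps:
$v{\left(y \right)} = -4 + 4 y$ ($v{\left(y \right)} = \left(-1 + y\right) 4 = -4 + 4 y$)
$B{\left(g \right)} = 202 + 29 g$ ($B{\left(g \right)} = \left(29 g - 40\right) + 242 = \left(-40 + 29 g\right) + 242 = 202 + 29 g$)
$\frac{B{\left(v{\left(25 \right)} \right)}}{-59092 - 449424} = \frac{202 + 29 \left(-4 + 4 \cdot 25\right)}{-59092 - 449424} = \frac{202 + 29 \left(-4 + 100\right)}{-508516} = \left(202 + 29 \cdot 96\right) \left(- \frac{1}{508516}\right) = \left(202 + 2784\right) \left(- \frac{1}{508516}\right) = 2986 \left(- \frac{1}{508516}\right) = - \frac{1493}{254258}$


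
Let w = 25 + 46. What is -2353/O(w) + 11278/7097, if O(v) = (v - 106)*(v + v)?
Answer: 72750901/35272090 ≈ 2.0626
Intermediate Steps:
w = 71
O(v) = 2*v*(-106 + v) (O(v) = (-106 + v)*(2*v) = 2*v*(-106 + v))
-2353/O(w) + 11278/7097 = -2353*1/(142*(-106 + 71)) + 11278/7097 = -2353/(2*71*(-35)) + 11278*(1/7097) = -2353/(-4970) + 11278/7097 = -2353*(-1/4970) + 11278/7097 = 2353/4970 + 11278/7097 = 72750901/35272090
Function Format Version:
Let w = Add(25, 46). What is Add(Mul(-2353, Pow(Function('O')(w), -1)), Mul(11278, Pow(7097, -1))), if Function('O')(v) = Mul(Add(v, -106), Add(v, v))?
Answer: Rational(72750901, 35272090) ≈ 2.0626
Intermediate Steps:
w = 71
Function('O')(v) = Mul(2, v, Add(-106, v)) (Function('O')(v) = Mul(Add(-106, v), Mul(2, v)) = Mul(2, v, Add(-106, v)))
Add(Mul(-2353, Pow(Function('O')(w), -1)), Mul(11278, Pow(7097, -1))) = Add(Mul(-2353, Pow(Mul(2, 71, Add(-106, 71)), -1)), Mul(11278, Pow(7097, -1))) = Add(Mul(-2353, Pow(Mul(2, 71, -35), -1)), Mul(11278, Rational(1, 7097))) = Add(Mul(-2353, Pow(-4970, -1)), Rational(11278, 7097)) = Add(Mul(-2353, Rational(-1, 4970)), Rational(11278, 7097)) = Add(Rational(2353, 4970), Rational(11278, 7097)) = Rational(72750901, 35272090)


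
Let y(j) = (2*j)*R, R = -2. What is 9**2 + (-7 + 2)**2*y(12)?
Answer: -1119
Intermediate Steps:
y(j) = -4*j (y(j) = (2*j)*(-2) = -4*j)
9**2 + (-7 + 2)**2*y(12) = 9**2 + (-7 + 2)**2*(-4*12) = 81 + (-5)**2*(-48) = 81 + 25*(-48) = 81 - 1200 = -1119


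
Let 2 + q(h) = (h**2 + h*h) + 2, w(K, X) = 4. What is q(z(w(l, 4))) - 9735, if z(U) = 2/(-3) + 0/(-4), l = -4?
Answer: -87607/9 ≈ -9734.1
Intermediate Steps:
z(U) = -2/3 (z(U) = 2*(-1/3) + 0*(-1/4) = -2/3 + 0 = -2/3)
q(h) = 2*h**2 (q(h) = -2 + ((h**2 + h*h) + 2) = -2 + ((h**2 + h**2) + 2) = -2 + (2*h**2 + 2) = -2 + (2 + 2*h**2) = 2*h**2)
q(z(w(l, 4))) - 9735 = 2*(-2/3)**2 - 9735 = 2*(4/9) - 9735 = 8/9 - 9735 = -87607/9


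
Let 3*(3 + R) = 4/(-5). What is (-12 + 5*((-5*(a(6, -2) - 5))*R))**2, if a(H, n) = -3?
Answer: 3984016/9 ≈ 4.4267e+5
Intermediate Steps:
R = -49/15 (R = -3 + (4/(-5))/3 = -3 + (4*(-1/5))/3 = -3 + (1/3)*(-4/5) = -3 - 4/15 = -49/15 ≈ -3.2667)
(-12 + 5*((-5*(a(6, -2) - 5))*R))**2 = (-12 + 5*(-5*(-3 - 5)*(-49/15)))**2 = (-12 + 5*(-5*(-8)*(-49/15)))**2 = (-12 + 5*(40*(-49/15)))**2 = (-12 + 5*(-392/3))**2 = (-12 - 1960/3)**2 = (-1996/3)**2 = 3984016/9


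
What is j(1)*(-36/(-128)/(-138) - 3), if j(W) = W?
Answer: -4419/1472 ≈ -3.0020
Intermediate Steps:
j(1)*(-36/(-128)/(-138) - 3) = 1*(-36/(-128)/(-138) - 3) = 1*(-36*(-1/128)*(-1/138) - 3) = 1*((9/32)*(-1/138) - 3) = 1*(-3/1472 - 3) = 1*(-4419/1472) = -4419/1472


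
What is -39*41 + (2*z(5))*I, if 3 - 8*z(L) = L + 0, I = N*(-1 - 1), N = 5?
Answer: -1594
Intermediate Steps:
I = -10 (I = 5*(-1 - 1) = 5*(-2) = -10)
z(L) = 3/8 - L/8 (z(L) = 3/8 - (L + 0)/8 = 3/8 - L/8)
-39*41 + (2*z(5))*I = -39*41 + (2*(3/8 - ⅛*5))*(-10) = -1599 + (2*(3/8 - 5/8))*(-10) = -1599 + (2*(-¼))*(-10) = -1599 - ½*(-10) = -1599 + 5 = -1594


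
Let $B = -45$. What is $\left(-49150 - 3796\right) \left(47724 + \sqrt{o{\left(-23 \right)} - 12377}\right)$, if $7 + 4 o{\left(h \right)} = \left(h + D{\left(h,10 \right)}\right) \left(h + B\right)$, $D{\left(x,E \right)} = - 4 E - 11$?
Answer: $-2526794904 - 26473 i \sqrt{44483} \approx -2.5268 \cdot 10^{9} - 5.5834 \cdot 10^{6} i$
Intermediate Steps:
$D{\left(x,E \right)} = -11 - 4 E$
$o{\left(h \right)} = - \frac{7}{4} + \frac{\left(-51 + h\right) \left(-45 + h\right)}{4}$ ($o{\left(h \right)} = - \frac{7}{4} + \frac{\left(h - 51\right) \left(h - 45\right)}{4} = - \frac{7}{4} + \frac{\left(h - 51\right) \left(-45 + h\right)}{4} = - \frac{7}{4} + \frac{\left(-51 + h\right) \left(-45 + h\right)}{4}$)
$\left(-49150 - 3796\right) \left(47724 + \sqrt{o{\left(-23 \right)} - 12377}\right) = \left(-49150 - 3796\right) \left(47724 + \sqrt{\left(572 - -552 + \frac{\left(-23\right)^{2}}{4}\right) - 12377}\right) = - 52946 \left(47724 + \sqrt{\left(572 + 552 + \frac{1}{4} \cdot 529\right) - 12377}\right) = - 52946 \left(47724 + \sqrt{\left(572 + 552 + \frac{529}{4}\right) - 12377}\right) = - 52946 \left(47724 + \sqrt{\frac{5025}{4} - 12377}\right) = - 52946 \left(47724 + \sqrt{- \frac{44483}{4}}\right) = - 52946 \left(47724 + \frac{i \sqrt{44483}}{2}\right) = -2526794904 - 26473 i \sqrt{44483}$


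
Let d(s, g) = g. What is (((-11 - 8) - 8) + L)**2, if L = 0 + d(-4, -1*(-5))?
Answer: 484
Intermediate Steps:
L = 5 (L = 0 - 1*(-5) = 0 + 5 = 5)
(((-11 - 8) - 8) + L)**2 = (((-11 - 8) - 8) + 5)**2 = ((-19 - 8) + 5)**2 = (-27 + 5)**2 = (-22)**2 = 484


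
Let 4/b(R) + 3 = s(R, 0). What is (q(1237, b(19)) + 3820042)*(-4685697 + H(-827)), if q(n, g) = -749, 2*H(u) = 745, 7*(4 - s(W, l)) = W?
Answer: -35789254131157/2 ≈ -1.7895e+13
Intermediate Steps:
s(W, l) = 4 - W/7
b(R) = 4/(1 - R/7) (b(R) = 4/(-3 + (4 - R/7)) = 4/(1 - R/7))
H(u) = 745/2 (H(u) = (1/2)*745 = 745/2)
(q(1237, b(19)) + 3820042)*(-4685697 + H(-827)) = (-749 + 3820042)*(-4685697 + 745/2) = 3819293*(-9370649/2) = -35789254131157/2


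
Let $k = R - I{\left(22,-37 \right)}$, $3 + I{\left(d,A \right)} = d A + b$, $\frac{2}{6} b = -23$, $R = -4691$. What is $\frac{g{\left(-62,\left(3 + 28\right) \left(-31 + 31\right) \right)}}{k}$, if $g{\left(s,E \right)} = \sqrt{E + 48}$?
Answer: $- \frac{4 \sqrt{3}}{3805} \approx -0.0018208$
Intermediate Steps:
$b = -69$ ($b = 3 \left(-23\right) = -69$)
$I{\left(d,A \right)} = -72 + A d$ ($I{\left(d,A \right)} = -3 + \left(d A - 69\right) = -3 + \left(A d - 69\right) = -3 + \left(-69 + A d\right) = -72 + A d$)
$g{\left(s,E \right)} = \sqrt{48 + E}$
$k = -3805$ ($k = -4691 - \left(-72 - 814\right) = -4691 - -886 = -4691 + 886 = -3805$)
$\frac{g{\left(-62,\left(3 + 28\right) \left(-31 + 31\right) \right)}}{k} = \frac{\sqrt{48 + \left(3 + 28\right) \left(-31 + 31\right)}}{-3805} = \sqrt{48 + 31 \cdot 0} \left(- \frac{1}{3805}\right) = \sqrt{48 + 0} \left(- \frac{1}{3805}\right) = \sqrt{48} \left(- \frac{1}{3805}\right) = 4 \sqrt{3} \left(- \frac{1}{3805}\right) = - \frac{4 \sqrt{3}}{3805}$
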